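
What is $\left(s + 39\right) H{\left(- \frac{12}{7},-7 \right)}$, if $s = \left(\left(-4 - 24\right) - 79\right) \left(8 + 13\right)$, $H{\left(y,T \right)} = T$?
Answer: $15456$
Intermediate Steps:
$s = -2247$ ($s = \left(-28 - 79\right) 21 = \left(-107\right) 21 = -2247$)
$\left(s + 39\right) H{\left(- \frac{12}{7},-7 \right)} = \left(-2247 + 39\right) \left(-7\right) = \left(-2208\right) \left(-7\right) = 15456$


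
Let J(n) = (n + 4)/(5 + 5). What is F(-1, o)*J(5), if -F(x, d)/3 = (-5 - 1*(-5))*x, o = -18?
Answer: 0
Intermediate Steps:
J(n) = ⅖ + n/10 (J(n) = (4 + n)/10 = (4 + n)*(⅒) = ⅖ + n/10)
F(x, d) = 0 (F(x, d) = -3*(-5 - 1*(-5))*x = -3*(-5 + 5)*x = -0*x = -3*0 = 0)
F(-1, o)*J(5) = 0*(⅖ + (⅒)*5) = 0*(⅖ + ½) = 0*(9/10) = 0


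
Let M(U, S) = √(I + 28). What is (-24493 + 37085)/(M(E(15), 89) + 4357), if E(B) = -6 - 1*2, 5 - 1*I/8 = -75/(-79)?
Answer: 4334204176/1499687699 - 25184*√94247/1499687699 ≈ 2.8849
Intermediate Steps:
I = 2560/79 (I = 40 - (-600)/(-79) = 40 - (-600)*(-1)/79 = 40 - 8*75/79 = 40 - 600/79 = 2560/79 ≈ 32.405)
E(B) = -8 (E(B) = -6 - 2 = -8)
M(U, S) = 2*√94247/79 (M(U, S) = √(2560/79 + 28) = √(4772/79) = 2*√94247/79)
(-24493 + 37085)/(M(E(15), 89) + 4357) = (-24493 + 37085)/(2*√94247/79 + 4357) = 12592/(4357 + 2*√94247/79)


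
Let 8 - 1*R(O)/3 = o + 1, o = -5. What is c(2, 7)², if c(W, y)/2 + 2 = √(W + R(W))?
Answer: 168 - 16*√38 ≈ 69.369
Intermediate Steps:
R(O) = 36 (R(O) = 24 - 3*(-5 + 1) = 24 - 3*(-4) = 24 + 12 = 36)
c(W, y) = -4 + 2*√(36 + W) (c(W, y) = -4 + 2*√(W + 36) = -4 + 2*√(36 + W))
c(2, 7)² = (-4 + 2*√(36 + 2))² = (-4 + 2*√38)²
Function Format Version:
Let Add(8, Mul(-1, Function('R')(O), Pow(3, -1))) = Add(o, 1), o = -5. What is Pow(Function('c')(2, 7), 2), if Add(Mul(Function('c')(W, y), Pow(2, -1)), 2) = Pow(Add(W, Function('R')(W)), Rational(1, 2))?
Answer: Add(168, Mul(-16, Pow(38, Rational(1, 2)))) ≈ 69.369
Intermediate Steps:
Function('R')(O) = 36 (Function('R')(O) = Add(24, Mul(-3, Add(-5, 1))) = Add(24, Mul(-3, -4)) = Add(24, 12) = 36)
Function('c')(W, y) = Add(-4, Mul(2, Pow(Add(36, W), Rational(1, 2)))) (Function('c')(W, y) = Add(-4, Mul(2, Pow(Add(W, 36), Rational(1, 2)))) = Add(-4, Mul(2, Pow(Add(36, W), Rational(1, 2)))))
Pow(Function('c')(2, 7), 2) = Pow(Add(-4, Mul(2, Pow(Add(36, 2), Rational(1, 2)))), 2) = Pow(Add(-4, Mul(2, Pow(38, Rational(1, 2)))), 2)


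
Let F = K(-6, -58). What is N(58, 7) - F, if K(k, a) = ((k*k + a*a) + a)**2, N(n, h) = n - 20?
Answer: -11168926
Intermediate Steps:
N(n, h) = -20 + n
K(k, a) = (a + a**2 + k**2)**2 (K(k, a) = ((k**2 + a**2) + a)**2 = ((a**2 + k**2) + a)**2 = (a + a**2 + k**2)**2)
F = 11168964 (F = (-58 + (-58)**2 + (-6)**2)**2 = (-58 + 3364 + 36)**2 = 3342**2 = 11168964)
N(58, 7) - F = (-20 + 58) - 1*11168964 = 38 - 11168964 = -11168926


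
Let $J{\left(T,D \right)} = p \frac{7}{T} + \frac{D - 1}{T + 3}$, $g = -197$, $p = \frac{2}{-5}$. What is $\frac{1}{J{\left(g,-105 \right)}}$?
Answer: $\frac{95545}{53563} \approx 1.7838$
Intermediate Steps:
$p = - \frac{2}{5}$ ($p = 2 \left(- \frac{1}{5}\right) = - \frac{2}{5} \approx -0.4$)
$J{\left(T,D \right)} = - \frac{14}{5 T} + \frac{-1 + D}{3 + T}$ ($J{\left(T,D \right)} = - \frac{2 \frac{7}{T}}{5} + \frac{D - 1}{T + 3} = - \frac{14}{5 T} + \frac{-1 + D}{3 + T}$)
$\frac{1}{J{\left(g,-105 \right)}} = \frac{1}{\frac{1}{5} \frac{1}{-197} \frac{1}{3 - 197} \left(-42 - -3743 + 5 \left(-105\right) \left(-197\right)\right)} = \frac{1}{\frac{1}{5} \left(- \frac{1}{197}\right) \frac{1}{-194} \left(-42 + 3743 + 103425\right)} = \frac{1}{\frac{1}{5} \left(- \frac{1}{197}\right) \left(- \frac{1}{194}\right) 107126} = \frac{1}{\frac{53563}{95545}} = \frac{95545}{53563}$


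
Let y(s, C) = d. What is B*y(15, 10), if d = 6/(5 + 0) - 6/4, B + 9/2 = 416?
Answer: -2469/20 ≈ -123.45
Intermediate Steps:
B = 823/2 (B = -9/2 + 416 = 823/2 ≈ 411.50)
d = -3/10 (d = 6/5 - 6*¼ = 6*(⅕) - 3/2 = 6/5 - 3/2 = -3/10 ≈ -0.30000)
y(s, C) = -3/10
B*y(15, 10) = (823/2)*(-3/10) = -2469/20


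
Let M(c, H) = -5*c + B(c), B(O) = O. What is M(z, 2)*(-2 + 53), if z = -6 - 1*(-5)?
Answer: 204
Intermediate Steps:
z = -1 (z = -6 + 5 = -1)
M(c, H) = -4*c (M(c, H) = -5*c + c = -4*c)
M(z, 2)*(-2 + 53) = (-4*(-1))*(-2 + 53) = 4*51 = 204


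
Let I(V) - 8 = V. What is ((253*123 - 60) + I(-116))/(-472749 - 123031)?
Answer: -30951/595780 ≈ -0.051950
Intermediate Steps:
I(V) = 8 + V
((253*123 - 60) + I(-116))/(-472749 - 123031) = ((253*123 - 60) + (8 - 116))/(-472749 - 123031) = ((31119 - 60) - 108)/(-595780) = (31059 - 108)*(-1/595780) = 30951*(-1/595780) = -30951/595780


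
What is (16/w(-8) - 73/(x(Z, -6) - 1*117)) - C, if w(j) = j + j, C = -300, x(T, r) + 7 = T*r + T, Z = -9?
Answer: 23694/79 ≈ 299.92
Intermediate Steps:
x(T, r) = -7 + T + T*r (x(T, r) = -7 + (T*r + T) = -7 + (T + T*r) = -7 + T + T*r)
w(j) = 2*j
(16/w(-8) - 73/(x(Z, -6) - 1*117)) - C = (16/((2*(-8))) - 73/((-7 - 9 - 9*(-6)) - 1*117)) - 1*(-300) = (16/(-16) - 73/((-7 - 9 + 54) - 117)) + 300 = (16*(-1/16) - 73/(38 - 117)) + 300 = (-1 - 73/(-79)) + 300 = (-1 - 73*(-1/79)) + 300 = (-1 + 73/79) + 300 = -6/79 + 300 = 23694/79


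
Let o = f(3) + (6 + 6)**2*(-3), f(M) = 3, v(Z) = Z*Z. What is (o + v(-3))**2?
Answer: 176400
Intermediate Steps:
v(Z) = Z**2
o = -429 (o = 3 + (6 + 6)**2*(-3) = 3 + 12**2*(-3) = 3 + 144*(-3) = 3 - 432 = -429)
(o + v(-3))**2 = (-429 + (-3)**2)**2 = (-429 + 9)**2 = (-420)**2 = 176400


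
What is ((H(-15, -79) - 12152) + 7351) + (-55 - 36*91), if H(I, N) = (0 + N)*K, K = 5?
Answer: -8527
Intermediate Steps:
H(I, N) = 5*N (H(I, N) = (0 + N)*5 = N*5 = 5*N)
((H(-15, -79) - 12152) + 7351) + (-55 - 36*91) = ((5*(-79) - 12152) + 7351) + (-55 - 36*91) = ((-395 - 12152) + 7351) + (-55 - 3276) = (-12547 + 7351) - 3331 = -5196 - 3331 = -8527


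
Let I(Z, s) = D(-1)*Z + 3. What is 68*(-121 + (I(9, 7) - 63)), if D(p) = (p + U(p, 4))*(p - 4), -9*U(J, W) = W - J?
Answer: -7548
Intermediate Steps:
U(J, W) = -W/9 + J/9 (U(J, W) = -(W - J)/9 = -W/9 + J/9)
D(p) = (-4 + p)*(-4/9 + 10*p/9) (D(p) = (p + (-1/9*4 + p/9))*(p - 4) = (p + (-4/9 + p/9))*(-4 + p) = (-4/9 + 10*p/9)*(-4 + p) = (-4 + p)*(-4/9 + 10*p/9))
I(Z, s) = 3 + 70*Z/9 (I(Z, s) = (16/9 - 44/9*(-1) + (10/9)*(-1)**2)*Z + 3 = (16/9 + 44/9 + (10/9)*1)*Z + 3 = (16/9 + 44/9 + 10/9)*Z + 3 = 70*Z/9 + 3 = 3 + 70*Z/9)
68*(-121 + (I(9, 7) - 63)) = 68*(-121 + ((3 + (70/9)*9) - 63)) = 68*(-121 + ((3 + 70) - 63)) = 68*(-121 + (73 - 63)) = 68*(-121 + 10) = 68*(-111) = -7548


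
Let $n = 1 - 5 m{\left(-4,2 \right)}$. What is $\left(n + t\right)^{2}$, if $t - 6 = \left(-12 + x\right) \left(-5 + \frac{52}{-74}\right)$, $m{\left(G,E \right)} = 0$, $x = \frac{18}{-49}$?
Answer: $\frac{19756270249}{3286969} \approx 6010.5$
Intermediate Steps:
$x = - \frac{18}{49}$ ($x = 18 \left(- \frac{1}{49}\right) = - \frac{18}{49} \approx -0.36735$)
$t = \frac{138744}{1813}$ ($t = 6 + \left(-12 - \frac{18}{49}\right) \left(-5 + \frac{52}{-74}\right) = 6 - \frac{606 \left(-5 + 52 \left(- \frac{1}{74}\right)\right)}{49} = 6 - \frac{606 \left(-5 - \frac{26}{37}\right)}{49} = 6 - - \frac{127866}{1813} = 6 + \frac{127866}{1813} = \frac{138744}{1813} \approx 76.527$)
$n = 1$ ($n = 1 - 0 = 1 + 0 = 1$)
$\left(n + t\right)^{2} = \left(1 + \frac{138744}{1813}\right)^{2} = \left(\frac{140557}{1813}\right)^{2} = \frac{19756270249}{3286969}$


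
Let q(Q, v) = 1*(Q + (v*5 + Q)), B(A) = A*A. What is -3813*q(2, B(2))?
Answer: -91512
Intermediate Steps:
B(A) = A²
q(Q, v) = 2*Q + 5*v (q(Q, v) = 1*(Q + (5*v + Q)) = 1*(Q + (Q + 5*v)) = 1*(2*Q + 5*v) = 2*Q + 5*v)
-3813*q(2, B(2)) = -3813*(2*2 + 5*2²) = -3813*(4 + 5*4) = -3813*(4 + 20) = -3813*24 = -91512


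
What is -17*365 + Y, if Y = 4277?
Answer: -1928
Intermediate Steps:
-17*365 + Y = -17*365 + 4277 = -6205 + 4277 = -1928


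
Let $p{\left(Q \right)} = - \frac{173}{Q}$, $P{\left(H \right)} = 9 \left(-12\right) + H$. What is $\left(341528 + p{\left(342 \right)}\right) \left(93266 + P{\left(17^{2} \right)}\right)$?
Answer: $\frac{1212759350349}{38} \approx 3.1915 \cdot 10^{10}$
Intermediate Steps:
$P{\left(H \right)} = -108 + H$
$\left(341528 + p{\left(342 \right)}\right) \left(93266 + P{\left(17^{2} \right)}\right) = \left(341528 - \frac{173}{342}\right) \left(93266 - \left(108 - 17^{2}\right)\right) = \left(341528 - \frac{173}{342}\right) \left(93266 + \left(-108 + 289\right)\right) = \left(341528 - \frac{173}{342}\right) \left(93266 + 181\right) = \frac{116802403}{342} \cdot 93447 = \frac{1212759350349}{38}$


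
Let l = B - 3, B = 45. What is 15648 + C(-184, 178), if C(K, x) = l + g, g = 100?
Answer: 15790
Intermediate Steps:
l = 42 (l = 45 - 3 = 42)
C(K, x) = 142 (C(K, x) = 42 + 100 = 142)
15648 + C(-184, 178) = 15648 + 142 = 15790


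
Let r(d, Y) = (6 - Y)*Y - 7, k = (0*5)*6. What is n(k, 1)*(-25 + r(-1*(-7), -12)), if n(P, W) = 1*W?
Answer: -248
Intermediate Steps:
k = 0 (k = 0*6 = 0)
n(P, W) = W
r(d, Y) = -7 + Y*(6 - Y) (r(d, Y) = Y*(6 - Y) - 7 = -7 + Y*(6 - Y))
n(k, 1)*(-25 + r(-1*(-7), -12)) = 1*(-25 + (-7 - 1*(-12)² + 6*(-12))) = 1*(-25 + (-7 - 1*144 - 72)) = 1*(-25 + (-7 - 144 - 72)) = 1*(-25 - 223) = 1*(-248) = -248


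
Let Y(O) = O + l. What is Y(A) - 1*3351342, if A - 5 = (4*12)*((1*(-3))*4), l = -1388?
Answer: -3353301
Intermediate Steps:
A = -571 (A = 5 + (4*12)*((1*(-3))*4) = 5 + 48*(-3*4) = 5 + 48*(-12) = 5 - 576 = -571)
Y(O) = -1388 + O (Y(O) = O - 1388 = -1388 + O)
Y(A) - 1*3351342 = (-1388 - 571) - 1*3351342 = -1959 - 3351342 = -3353301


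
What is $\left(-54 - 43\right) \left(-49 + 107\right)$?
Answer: $-5626$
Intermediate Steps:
$\left(-54 - 43\right) \left(-49 + 107\right) = \left(-54 - 43\right) 58 = \left(-97\right) 58 = -5626$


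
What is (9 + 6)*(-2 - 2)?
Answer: -60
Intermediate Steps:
(9 + 6)*(-2 - 2) = 15*(-4) = -60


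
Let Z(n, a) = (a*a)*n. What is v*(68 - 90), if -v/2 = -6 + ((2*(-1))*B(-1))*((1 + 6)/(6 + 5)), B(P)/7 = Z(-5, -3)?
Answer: 17376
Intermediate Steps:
Z(n, a) = n*a² (Z(n, a) = a²*n = n*a²)
B(P) = -315 (B(P) = 7*(-5*(-3)²) = 7*(-5*9) = 7*(-45) = -315)
v = -8688/11 (v = -2*(-6 + ((2*(-1))*(-315))*((1 + 6)/(6 + 5))) = -2*(-6 + (-2*(-315))*(7/11)) = -2*(-6 + 630*(7*(1/11))) = -2*(-6 + 630*(7/11)) = -2*(-6 + 4410/11) = -2*4344/11 = -8688/11 ≈ -789.82)
v*(68 - 90) = -8688*(68 - 90)/11 = -8688/11*(-22) = 17376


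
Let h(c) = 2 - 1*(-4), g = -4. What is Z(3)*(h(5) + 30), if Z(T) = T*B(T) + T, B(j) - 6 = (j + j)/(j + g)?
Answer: 108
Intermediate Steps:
h(c) = 6 (h(c) = 2 + 4 = 6)
B(j) = 6 + 2*j/(-4 + j) (B(j) = 6 + (j + j)/(j - 4) = 6 + (2*j)/(-4 + j) = 6 + 2*j/(-4 + j))
Z(T) = T + 8*T*(-3 + T)/(-4 + T) (Z(T) = T*(8*(-3 + T)/(-4 + T)) + T = 8*T*(-3 + T)/(-4 + T) + T = T + 8*T*(-3 + T)/(-4 + T))
Z(3)*(h(5) + 30) = (3*(-28 + 9*3)/(-4 + 3))*(6 + 30) = (3*(-28 + 27)/(-1))*36 = (3*(-1)*(-1))*36 = 3*36 = 108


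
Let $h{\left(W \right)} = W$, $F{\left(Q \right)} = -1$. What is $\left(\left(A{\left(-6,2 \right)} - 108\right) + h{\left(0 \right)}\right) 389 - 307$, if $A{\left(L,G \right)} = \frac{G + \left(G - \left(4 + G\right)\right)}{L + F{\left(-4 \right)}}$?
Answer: $- \frac{295455}{7} \approx -42208.0$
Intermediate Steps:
$A{\left(L,G \right)} = \frac{-4 + G}{-1 + L}$ ($A{\left(L,G \right)} = \frac{G + \left(G - \left(4 + G\right)\right)}{L - 1} = \frac{G - 4}{-1 + L} = \frac{-4 + G}{-1 + L}$)
$\left(\left(A{\left(-6,2 \right)} - 108\right) + h{\left(0 \right)}\right) 389 - 307 = \left(\left(\frac{-4 + 2}{-1 - 6} - 108\right) + 0\right) 389 - 307 = \left(\left(\frac{1}{-7} \left(-2\right) - 108\right) + 0\right) 389 - 307 = \left(\left(\left(- \frac{1}{7}\right) \left(-2\right) - 108\right) + 0\right) 389 - 307 = \left(\left(\frac{2}{7} - 108\right) + 0\right) 389 - 307 = \left(- \frac{754}{7} + 0\right) 389 - 307 = \left(- \frac{754}{7}\right) 389 - 307 = - \frac{293306}{7} - 307 = - \frac{295455}{7}$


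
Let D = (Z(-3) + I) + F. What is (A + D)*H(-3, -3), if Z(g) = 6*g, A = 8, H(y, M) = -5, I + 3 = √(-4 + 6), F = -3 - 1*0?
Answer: 80 - 5*√2 ≈ 72.929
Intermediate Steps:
F = -3 (F = -3 + 0 = -3)
I = -3 + √2 (I = -3 + √(-4 + 6) = -3 + √2 ≈ -1.5858)
D = -24 + √2 (D = (6*(-3) + (-3 + √2)) - 3 = (-18 + (-3 + √2)) - 3 = (-21 + √2) - 3 = -24 + √2 ≈ -22.586)
(A + D)*H(-3, -3) = (8 + (-24 + √2))*(-5) = (-16 + √2)*(-5) = 80 - 5*√2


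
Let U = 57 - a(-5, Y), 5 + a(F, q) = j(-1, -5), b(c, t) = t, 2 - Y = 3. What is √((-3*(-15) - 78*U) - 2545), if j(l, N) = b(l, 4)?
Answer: 4*I*√439 ≈ 83.809*I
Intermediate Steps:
Y = -1 (Y = 2 - 1*3 = 2 - 3 = -1)
j(l, N) = 4
a(F, q) = -1 (a(F, q) = -5 + 4 = -1)
U = 58 (U = 57 - 1*(-1) = 57 + 1 = 58)
√((-3*(-15) - 78*U) - 2545) = √((-3*(-15) - 78*58) - 2545) = √((45 - 4524) - 2545) = √(-4479 - 2545) = √(-7024) = 4*I*√439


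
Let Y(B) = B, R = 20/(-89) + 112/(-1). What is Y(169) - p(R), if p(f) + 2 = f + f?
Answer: 35195/89 ≈ 395.45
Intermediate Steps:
R = -9988/89 (R = 20*(-1/89) + 112*(-1) = -20/89 - 112 = -9988/89 ≈ -112.22)
p(f) = -2 + 2*f (p(f) = -2 + (f + f) = -2 + 2*f)
Y(169) - p(R) = 169 - (-2 + 2*(-9988/89)) = 169 - (-2 - 19976/89) = 169 - 1*(-20154/89) = 169 + 20154/89 = 35195/89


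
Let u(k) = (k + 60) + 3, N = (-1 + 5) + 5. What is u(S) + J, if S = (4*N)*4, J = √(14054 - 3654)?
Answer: 207 + 20*√26 ≈ 308.98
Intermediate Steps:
J = 20*√26 (J = √10400 = 20*√26 ≈ 101.98)
N = 9 (N = 4 + 5 = 9)
S = 144 (S = (4*9)*4 = 36*4 = 144)
u(k) = 63 + k (u(k) = (60 + k) + 3 = 63 + k)
u(S) + J = (63 + 144) + 20*√26 = 207 + 20*√26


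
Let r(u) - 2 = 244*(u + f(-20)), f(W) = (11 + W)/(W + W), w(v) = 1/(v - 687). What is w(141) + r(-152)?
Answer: -50547454/1365 ≈ -37031.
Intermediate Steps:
w(v) = 1/(-687 + v)
f(W) = (11 + W)/(2*W) (f(W) = (11 + W)/((2*W)) = (11 + W)*(1/(2*W)) = (11 + W)/(2*W))
r(u) = 569/10 + 244*u (r(u) = 2 + 244*(u + (1/2)*(11 - 20)/(-20)) = 2 + 244*(u + (1/2)*(-1/20)*(-9)) = 2 + 244*(u + 9/40) = 2 + 244*(9/40 + u) = 2 + (549/10 + 244*u) = 569/10 + 244*u)
w(141) + r(-152) = 1/(-687 + 141) + (569/10 + 244*(-152)) = 1/(-546) + (569/10 - 37088) = -1/546 - 370311/10 = -50547454/1365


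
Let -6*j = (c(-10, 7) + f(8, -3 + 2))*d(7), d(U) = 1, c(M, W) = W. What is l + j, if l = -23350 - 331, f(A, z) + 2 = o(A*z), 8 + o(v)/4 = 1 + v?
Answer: -142031/6 ≈ -23672.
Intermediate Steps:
o(v) = -28 + 4*v (o(v) = -32 + 4*(1 + v) = -32 + (4 + 4*v) = -28 + 4*v)
f(A, z) = -30 + 4*A*z (f(A, z) = -2 + (-28 + 4*(A*z)) = -2 + (-28 + 4*A*z) = -30 + 4*A*z)
l = -23681
j = 55/6 (j = -(7 + (-30 + 4*8*(-3 + 2)))/6 = -(7 + (-30 + 4*8*(-1)))/6 = -(7 + (-30 - 32))/6 = -(7 - 62)/6 = -(-55)/6 = -⅙*(-55) = 55/6 ≈ 9.1667)
l + j = -23681 + 55/6 = -142031/6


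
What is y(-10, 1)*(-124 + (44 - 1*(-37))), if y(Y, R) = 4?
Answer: -172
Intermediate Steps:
y(-10, 1)*(-124 + (44 - 1*(-37))) = 4*(-124 + (44 - 1*(-37))) = 4*(-124 + (44 + 37)) = 4*(-124 + 81) = 4*(-43) = -172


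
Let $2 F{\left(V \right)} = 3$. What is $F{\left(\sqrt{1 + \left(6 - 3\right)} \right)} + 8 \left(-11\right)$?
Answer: $- \frac{173}{2} \approx -86.5$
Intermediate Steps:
$F{\left(V \right)} = \frac{3}{2}$ ($F{\left(V \right)} = \frac{1}{2} \cdot 3 = \frac{3}{2}$)
$F{\left(\sqrt{1 + \left(6 - 3\right)} \right)} + 8 \left(-11\right) = \frac{3}{2} + 8 \left(-11\right) = \frac{3}{2} - 88 = - \frac{173}{2}$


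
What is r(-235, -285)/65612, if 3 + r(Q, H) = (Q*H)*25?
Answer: 418593/16403 ≈ 25.519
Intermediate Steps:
r(Q, H) = -3 + 25*H*Q (r(Q, H) = -3 + (Q*H)*25 = -3 + (H*Q)*25 = -3 + 25*H*Q)
r(-235, -285)/65612 = (-3 + 25*(-285)*(-235))/65612 = (-3 + 1674375)*(1/65612) = 1674372*(1/65612) = 418593/16403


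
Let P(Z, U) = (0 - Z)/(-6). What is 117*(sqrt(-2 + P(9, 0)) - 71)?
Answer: -8307 + 117*I*sqrt(2)/2 ≈ -8307.0 + 82.731*I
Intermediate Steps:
P(Z, U) = Z/6 (P(Z, U) = -Z*(-1/6) = Z/6)
117*(sqrt(-2 + P(9, 0)) - 71) = 117*(sqrt(-2 + (1/6)*9) - 71) = 117*(sqrt(-2 + 3/2) - 71) = 117*(sqrt(-1/2) - 71) = 117*(I*sqrt(2)/2 - 71) = 117*(-71 + I*sqrt(2)/2) = -8307 + 117*I*sqrt(2)/2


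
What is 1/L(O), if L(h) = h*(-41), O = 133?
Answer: -1/5453 ≈ -0.00018339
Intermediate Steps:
L(h) = -41*h
1/L(O) = 1/(-41*133) = 1/(-5453) = -1/5453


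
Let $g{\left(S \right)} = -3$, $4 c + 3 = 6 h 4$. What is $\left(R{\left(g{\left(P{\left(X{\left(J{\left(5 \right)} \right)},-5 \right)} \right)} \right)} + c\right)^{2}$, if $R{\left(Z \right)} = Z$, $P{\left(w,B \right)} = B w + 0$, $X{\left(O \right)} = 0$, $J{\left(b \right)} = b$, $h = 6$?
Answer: $\frac{16641}{16} \approx 1040.1$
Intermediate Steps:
$P{\left(w,B \right)} = B w$
$c = \frac{141}{4}$ ($c = - \frac{3}{4} + \frac{6 \cdot 6 \cdot 4}{4} = - \frac{3}{4} + \frac{36 \cdot 4}{4} = - \frac{3}{4} + \frac{1}{4} \cdot 144 = - \frac{3}{4} + 36 = \frac{141}{4} \approx 35.25$)
$\left(R{\left(g{\left(P{\left(X{\left(J{\left(5 \right)} \right)},-5 \right)} \right)} \right)} + c\right)^{2} = \left(-3 + \frac{141}{4}\right)^{2} = \left(\frac{129}{4}\right)^{2} = \frac{16641}{16}$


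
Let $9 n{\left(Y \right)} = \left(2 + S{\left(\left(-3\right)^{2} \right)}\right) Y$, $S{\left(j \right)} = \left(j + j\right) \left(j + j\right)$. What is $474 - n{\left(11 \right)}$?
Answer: $\frac{680}{9} \approx 75.556$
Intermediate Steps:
$S{\left(j \right)} = 4 j^{2}$ ($S{\left(j \right)} = 2 j 2 j = 4 j^{2}$)
$n{\left(Y \right)} = \frac{326 Y}{9}$ ($n{\left(Y \right)} = \frac{\left(2 + 4 \left(\left(-3\right)^{2}\right)^{2}\right) Y}{9} = \frac{\left(2 + 4 \cdot 9^{2}\right) Y}{9} = \frac{\left(2 + 4 \cdot 81\right) Y}{9} = \frac{\left(2 + 324\right) Y}{9} = \frac{326 Y}{9}$)
$474 - n{\left(11 \right)} = 474 - \frac{326}{9} \cdot 11 = 474 - \frac{3586}{9} = \frac{680}{9}$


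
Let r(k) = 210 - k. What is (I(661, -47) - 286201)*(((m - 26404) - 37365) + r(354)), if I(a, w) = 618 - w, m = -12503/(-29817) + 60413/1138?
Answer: 309358856578939984/16965873 ≈ 1.8234e+10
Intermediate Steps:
m = 1815562835/33931746 (m = -12503*(-1/29817) + 60413*(1/1138) = 12503/29817 + 60413/1138 = 1815562835/33931746 ≈ 53.506)
(I(661, -47) - 286201)*(((m - 26404) - 37365) + r(354)) = ((618 - 1*(-47)) - 286201)*(((1815562835/33931746 - 26404) - 37365) + (210 - 1*354)) = ((618 + 47) - 286201)*((-894118258549/33931746 - 37365) + (210 - 354)) = (665 - 286201)*(-2161977947839/33931746 - 144) = -285536*(-2166864119263/33931746) = 309358856578939984/16965873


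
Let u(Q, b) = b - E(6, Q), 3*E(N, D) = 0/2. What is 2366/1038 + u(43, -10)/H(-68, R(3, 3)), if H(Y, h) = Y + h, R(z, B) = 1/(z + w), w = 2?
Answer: 47443/19549 ≈ 2.4269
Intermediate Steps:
E(N, D) = 0 (E(N, D) = (0/2)/3 = (0*(1/2))/3 = (1/3)*0 = 0)
R(z, B) = 1/(2 + z) (R(z, B) = 1/(z + 2) = 1/(2 + z))
u(Q, b) = b (u(Q, b) = b - 1*0 = b + 0 = b)
2366/1038 + u(43, -10)/H(-68, R(3, 3)) = 2366/1038 - 10/(-68 + 1/(2 + 3)) = 2366*(1/1038) - 10/(-68 + 1/5) = 1183/519 - 10/(-68 + 1/5) = 1183/519 - 10/(-339/5) = 1183/519 - 10*(-5/339) = 1183/519 + 50/339 = 47443/19549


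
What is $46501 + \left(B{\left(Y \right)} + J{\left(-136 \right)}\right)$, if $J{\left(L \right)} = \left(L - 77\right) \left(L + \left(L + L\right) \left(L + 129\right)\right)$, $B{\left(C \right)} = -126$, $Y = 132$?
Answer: $-330209$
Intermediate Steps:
$J{\left(L \right)} = \left(-77 + L\right) \left(L + 2 L \left(129 + L\right)\right)$
$46501 + \left(B{\left(Y \right)} + J{\left(-136 \right)}\right) = 46501 - \left(126 + 136 \left(-19943 + 2 \left(-136\right)^{2} + 105 \left(-136\right)\right)\right) = 46501 - \left(126 + 136 \left(-19943 + 2 \cdot 18496 - 14280\right)\right) = 46501 - \left(126 + 136 \left(-19943 + 36992 - 14280\right)\right) = 46501 - 376710 = -330209$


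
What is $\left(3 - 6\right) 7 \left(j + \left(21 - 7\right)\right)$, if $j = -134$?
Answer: $2520$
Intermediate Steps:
$\left(3 - 6\right) 7 \left(j + \left(21 - 7\right)\right) = \left(3 - 6\right) 7 \left(-134 + \left(21 - 7\right)\right) = \left(-3\right) 7 \left(-134 + \left(21 - 7\right)\right) = - 21 \left(-134 + 14\right) = \left(-21\right) \left(-120\right) = 2520$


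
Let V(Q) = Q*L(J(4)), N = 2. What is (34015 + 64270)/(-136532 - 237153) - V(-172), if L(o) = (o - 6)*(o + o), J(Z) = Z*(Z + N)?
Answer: 11106496439/74737 ≈ 1.4861e+5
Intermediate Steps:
J(Z) = Z*(2 + Z) (J(Z) = Z*(Z + 2) = Z*(2 + Z))
L(o) = 2*o*(-6 + o) (L(o) = (-6 + o)*(2*o) = 2*o*(-6 + o))
V(Q) = 864*Q (V(Q) = Q*(2*(4*(2 + 4))*(-6 + 4*(2 + 4))) = Q*(2*(4*6)*(-6 + 4*6)) = Q*(2*24*(-6 + 24)) = Q*(2*24*18) = Q*864 = 864*Q)
(34015 + 64270)/(-136532 - 237153) - V(-172) = (34015 + 64270)/(-136532 - 237153) - 864*(-172) = 98285/(-373685) - 1*(-148608) = 98285*(-1/373685) + 148608 = -19657/74737 + 148608 = 11106496439/74737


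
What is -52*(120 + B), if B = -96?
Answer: -1248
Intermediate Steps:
-52*(120 + B) = -52*(120 - 96) = -52*24 = -1248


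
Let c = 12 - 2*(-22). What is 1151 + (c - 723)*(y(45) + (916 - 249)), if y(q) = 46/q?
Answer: -19998892/45 ≈ -4.4442e+5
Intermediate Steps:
c = 56 (c = 12 + 44 = 56)
1151 + (c - 723)*(y(45) + (916 - 249)) = 1151 + (56 - 723)*(46/45 + (916 - 249)) = 1151 - 667*(46*(1/45) + 667) = 1151 - 667*(46/45 + 667) = 1151 - 667*30061/45 = 1151 - 20050687/45 = -19998892/45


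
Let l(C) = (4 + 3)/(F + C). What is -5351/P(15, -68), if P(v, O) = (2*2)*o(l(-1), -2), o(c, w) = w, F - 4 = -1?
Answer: 5351/8 ≈ 668.88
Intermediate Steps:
F = 3 (F = 4 - 1 = 3)
l(C) = 7/(3 + C) (l(C) = (4 + 3)/(3 + C) = 7/(3 + C))
P(v, O) = -8 (P(v, O) = (2*2)*(-2) = 4*(-2) = -8)
-5351/P(15, -68) = -5351/(-8) = -5351*(-⅛) = 5351/8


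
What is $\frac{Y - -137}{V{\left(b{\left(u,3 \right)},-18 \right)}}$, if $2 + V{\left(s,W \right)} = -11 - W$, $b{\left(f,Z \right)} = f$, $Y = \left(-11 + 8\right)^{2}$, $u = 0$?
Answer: $\frac{146}{5} \approx 29.2$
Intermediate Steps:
$Y = 9$ ($Y = \left(-3\right)^{2} = 9$)
$V{\left(s,W \right)} = -13 - W$ ($V{\left(s,W \right)} = -2 - \left(11 + W\right) = -13 - W$)
$\frac{Y - -137}{V{\left(b{\left(u,3 \right)},-18 \right)}} = \frac{9 - -137}{-13 - -18} = \frac{9 + 137}{-13 + 18} = \frac{146}{5}$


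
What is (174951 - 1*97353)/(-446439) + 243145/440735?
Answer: 4956617075/13117419511 ≈ 0.37787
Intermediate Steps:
(174951 - 1*97353)/(-446439) + 243145/440735 = (174951 - 97353)*(-1/446439) + 243145*(1/440735) = 77598*(-1/446439) + 48629/88147 = -25866/148813 + 48629/88147 = 4956617075/13117419511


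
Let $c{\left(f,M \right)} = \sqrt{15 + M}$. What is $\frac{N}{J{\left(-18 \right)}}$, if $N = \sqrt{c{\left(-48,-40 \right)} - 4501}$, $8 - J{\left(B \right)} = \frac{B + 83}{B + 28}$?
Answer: $\frac{2 \sqrt{-4501 + 5 i}}{3} \approx 0.024842 + 44.726 i$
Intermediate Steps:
$J{\left(B \right)} = 8 - \frac{83 + B}{28 + B}$ ($J{\left(B \right)} = 8 - \frac{B + 83}{B + 28} = 8 - \frac{83 + B}{28 + B}$)
$N = \sqrt{-4501 + 5 i}$ ($N = \sqrt{\sqrt{15 - 40} - 4501} = \sqrt{\sqrt{-25} - 4501} = \sqrt{5 i - 4501} = \sqrt{-4501 + 5 i} \approx 0.0373 + 67.089 i$)
$\frac{N}{J{\left(-18 \right)}} = \frac{\sqrt{-4501 + 5 i}}{\frac{1}{28 - 18} \left(141 + 7 \left(-18\right)\right)} = \frac{\sqrt{-4501 + 5 i}}{\frac{1}{10} \left(141 - 126\right)} = \frac{\sqrt{-4501 + 5 i}}{\frac{1}{10} \cdot 15} = \frac{\sqrt{-4501 + 5 i}}{\frac{3}{2}} = \sqrt{-4501 + 5 i} \frac{2}{3} = \frac{2 \sqrt{-4501 + 5 i}}{3}$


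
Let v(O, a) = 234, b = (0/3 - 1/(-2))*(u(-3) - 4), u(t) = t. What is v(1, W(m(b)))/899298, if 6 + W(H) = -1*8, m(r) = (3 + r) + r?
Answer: 13/49961 ≈ 0.00026020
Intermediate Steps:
b = -7/2 (b = (0/3 - 1/(-2))*(-3 - 4) = (0*(⅓) - 1*(-½))*(-7) = (0 + ½)*(-7) = (½)*(-7) = -7/2 ≈ -3.5000)
m(r) = 3 + 2*r
W(H) = -14 (W(H) = -6 - 1*8 = -6 - 8 = -14)
v(1, W(m(b)))/899298 = 234/899298 = 234*(1/899298) = 13/49961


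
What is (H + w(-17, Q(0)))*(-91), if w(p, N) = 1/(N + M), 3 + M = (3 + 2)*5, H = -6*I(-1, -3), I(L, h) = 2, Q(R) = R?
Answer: 23933/22 ≈ 1087.9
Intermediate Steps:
H = -12 (H = -6*2 = -12)
M = 22 (M = -3 + (3 + 2)*5 = -3 + 5*5 = -3 + 25 = 22)
w(p, N) = 1/(22 + N) (w(p, N) = 1/(N + 22) = 1/(22 + N))
(H + w(-17, Q(0)))*(-91) = (-12 + 1/(22 + 0))*(-91) = (-12 + 1/22)*(-91) = -263/22*(-91) = 23933/22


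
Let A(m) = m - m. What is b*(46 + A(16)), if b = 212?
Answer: 9752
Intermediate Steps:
A(m) = 0
b*(46 + A(16)) = 212*(46 + 0) = 212*46 = 9752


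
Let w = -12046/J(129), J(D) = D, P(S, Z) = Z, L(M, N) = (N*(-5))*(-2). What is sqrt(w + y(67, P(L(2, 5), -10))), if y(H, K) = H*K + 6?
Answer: I*sqrt(12603558)/129 ≈ 27.521*I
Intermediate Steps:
L(M, N) = 10*N (L(M, N) = -5*N*(-2) = 10*N)
y(H, K) = 6 + H*K
w = -12046/129 ≈ -93.380
sqrt(w + y(67, P(L(2, 5), -10))) = sqrt(-12046/129 + (6 + 67*(-10))) = sqrt(-12046/129 + (6 - 670)) = sqrt(-12046/129 - 664) = sqrt(-97702/129) = I*sqrt(12603558)/129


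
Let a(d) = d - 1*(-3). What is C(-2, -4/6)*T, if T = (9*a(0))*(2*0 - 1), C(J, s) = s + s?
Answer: 36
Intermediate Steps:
a(d) = 3 + d (a(d) = d + 3 = 3 + d)
C(J, s) = 2*s
T = -27 (T = (9*(3 + 0))*(2*0 - 1) = (9*3)*(0 - 1) = 27*(-1) = -27)
C(-2, -4/6)*T = (2*(-4/6))*(-27) = (2*(-4*⅙))*(-27) = (2*(-⅔))*(-27) = -4/3*(-27) = 36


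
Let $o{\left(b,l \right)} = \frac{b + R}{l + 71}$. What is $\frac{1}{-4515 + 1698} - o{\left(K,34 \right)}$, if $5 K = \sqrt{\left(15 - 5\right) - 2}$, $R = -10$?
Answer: $\frac{1871}{19719} - \frac{2 \sqrt{2}}{525} \approx 0.089496$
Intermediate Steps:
$K = \frac{2 \sqrt{2}}{5}$ ($K = \frac{\sqrt{\left(15 - 5\right) - 2}}{5} = \frac{\sqrt{10 - 2}}{5} = \frac{\sqrt{8}}{5} = \frac{2 \sqrt{2}}{5} \approx 0.56569$)
$o{\left(b,l \right)} = \frac{-10 + b}{71 + l}$ ($o{\left(b,l \right)} = \frac{b - 10}{l + 71} = \frac{-10 + b}{71 + l}$)
$\frac{1}{-4515 + 1698} - o{\left(K,34 \right)} = \frac{1}{-4515 + 1698} - \frac{-10 + \frac{2 \sqrt{2}}{5}}{71 + 34} = \frac{1}{-2817} - \frac{-10 + \frac{2 \sqrt{2}}{5}}{105} = - \frac{1}{2817} - \frac{-10 + \frac{2 \sqrt{2}}{5}}{105} = - \frac{1}{2817} - \left(- \frac{2}{21} + \frac{2 \sqrt{2}}{525}\right) = - \frac{1}{2817} + \left(\frac{2}{21} - \frac{2 \sqrt{2}}{525}\right) = \frac{1871}{19719} - \frac{2 \sqrt{2}}{525}$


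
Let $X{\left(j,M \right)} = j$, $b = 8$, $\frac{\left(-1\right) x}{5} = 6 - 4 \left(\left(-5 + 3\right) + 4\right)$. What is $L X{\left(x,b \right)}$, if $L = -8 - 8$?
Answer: $-160$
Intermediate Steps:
$x = 10$ ($x = - 5 \left(6 - 4 \left(\left(-5 + 3\right) + 4\right)\right) = - 5 \left(6 - 4 \left(-2 + 4\right)\right) = - 5 \left(6 - 8\right) = \left(-5\right) \left(-2\right) = 10$)
$L = -16$ ($L = -8 - 8 = -16$)
$L X{\left(x,b \right)} = \left(-16\right) 10 = -160$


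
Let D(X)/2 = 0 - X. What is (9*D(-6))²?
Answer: 11664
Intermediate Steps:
D(X) = -2*X (D(X) = 2*(0 - X) = 2*(-X) = -2*X)
(9*D(-6))² = (9*(-2*(-6)))² = (9*12)² = 108² = 11664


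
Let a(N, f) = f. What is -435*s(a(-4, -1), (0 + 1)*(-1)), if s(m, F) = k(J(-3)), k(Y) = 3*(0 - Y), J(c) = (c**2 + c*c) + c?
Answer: 19575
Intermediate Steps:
J(c) = c + 2*c**2 (J(c) = (c**2 + c**2) + c = 2*c**2 + c = c + 2*c**2)
k(Y) = -3*Y (k(Y) = 3*(-Y) = -3*Y)
s(m, F) = -45 (s(m, F) = -(-9)*(1 + 2*(-3)) = -(-9)*(1 - 6) = -(-9)*(-5) = -3*15 = -45)
-435*s(a(-4, -1), (0 + 1)*(-1)) = -435*(-45) = 19575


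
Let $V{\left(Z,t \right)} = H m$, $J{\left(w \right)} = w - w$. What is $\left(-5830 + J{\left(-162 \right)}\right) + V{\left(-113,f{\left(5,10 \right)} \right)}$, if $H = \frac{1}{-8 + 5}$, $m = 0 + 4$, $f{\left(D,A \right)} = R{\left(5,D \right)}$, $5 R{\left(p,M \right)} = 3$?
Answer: $- \frac{17494}{3} \approx -5831.3$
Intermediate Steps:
$R{\left(p,M \right)} = \frac{3}{5}$ ($R{\left(p,M \right)} = \frac{1}{5} \cdot 3 = \frac{3}{5}$)
$f{\left(D,A \right)} = \frac{3}{5}$
$m = 4$
$H = - \frac{1}{3}$ ($H = \frac{1}{-3} = - \frac{1}{3} \approx -0.33333$)
$J{\left(w \right)} = 0$
$V{\left(Z,t \right)} = - \frac{4}{3}$ ($V{\left(Z,t \right)} = \left(- \frac{1}{3}\right) 4 = - \frac{4}{3}$)
$\left(-5830 + J{\left(-162 \right)}\right) + V{\left(-113,f{\left(5,10 \right)} \right)} = \left(-5830 + 0\right) - \frac{4}{3} = -5830 - \frac{4}{3} = - \frac{17494}{3}$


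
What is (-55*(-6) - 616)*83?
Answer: -23738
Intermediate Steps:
(-55*(-6) - 616)*83 = (330 - 616)*83 = -286*83 = -23738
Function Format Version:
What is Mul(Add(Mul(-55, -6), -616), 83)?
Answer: -23738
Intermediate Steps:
Mul(Add(Mul(-55, -6), -616), 83) = Mul(Add(330, -616), 83) = Mul(-286, 83) = -23738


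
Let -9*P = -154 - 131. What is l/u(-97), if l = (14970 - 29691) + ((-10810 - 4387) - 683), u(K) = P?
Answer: -91803/95 ≈ -966.35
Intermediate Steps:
P = 95/3 (P = -(-154 - 131)/9 = -⅑*(-285) = 95/3 ≈ 31.667)
u(K) = 95/3
l = -30601 (l = -14721 + (-15197 - 683) = -14721 - 15880 = -30601)
l/u(-97) = -30601/95/3 = -30601*3/95 = -91803/95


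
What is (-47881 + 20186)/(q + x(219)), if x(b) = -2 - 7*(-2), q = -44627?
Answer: 5539/8923 ≈ 0.62076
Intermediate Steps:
x(b) = 12 (x(b) = -2 + 14 = 12)
(-47881 + 20186)/(q + x(219)) = (-47881 + 20186)/(-44627 + 12) = -27695/(-44615) = -27695*(-1/44615) = 5539/8923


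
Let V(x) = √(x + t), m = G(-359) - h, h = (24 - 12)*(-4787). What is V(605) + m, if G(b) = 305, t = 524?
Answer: 57749 + √1129 ≈ 57783.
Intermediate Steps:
h = -57444 (h = 12*(-4787) = -57444)
m = 57749 (m = 305 - 1*(-57444) = 305 + 57444 = 57749)
V(x) = √(524 + x) (V(x) = √(x + 524) = √(524 + x))
V(605) + m = √(524 + 605) + 57749 = √1129 + 57749 = 57749 + √1129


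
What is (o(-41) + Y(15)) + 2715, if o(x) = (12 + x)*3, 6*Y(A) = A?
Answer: 5261/2 ≈ 2630.5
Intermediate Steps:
Y(A) = A/6
o(x) = 36 + 3*x
(o(-41) + Y(15)) + 2715 = ((36 + 3*(-41)) + (⅙)*15) + 2715 = ((36 - 123) + 5/2) + 2715 = (-87 + 5/2) + 2715 = -169/2 + 2715 = 5261/2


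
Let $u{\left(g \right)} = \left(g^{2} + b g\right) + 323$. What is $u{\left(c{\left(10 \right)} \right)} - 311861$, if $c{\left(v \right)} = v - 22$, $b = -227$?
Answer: $-308670$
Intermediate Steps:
$c{\left(v \right)} = -22 + v$
$u{\left(g \right)} = 323 + g^{2} - 227 g$ ($u{\left(g \right)} = \left(g^{2} - 227 g\right) + 323 = 323 + g^{2} - 227 g$)
$u{\left(c{\left(10 \right)} \right)} - 311861 = \left(323 + \left(-22 + 10\right)^{2} - 227 \left(-22 + 10\right)\right) - 311861 = \left(323 + \left(-12\right)^{2} - -2724\right) - 311861 = \left(323 + 144 + 2724\right) - 311861 = 3191 - 311861 = -308670$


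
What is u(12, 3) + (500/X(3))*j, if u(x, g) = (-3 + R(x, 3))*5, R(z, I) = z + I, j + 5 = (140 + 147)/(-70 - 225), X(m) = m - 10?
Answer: 200980/413 ≈ 486.63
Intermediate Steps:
X(m) = -10 + m
j = -1762/295 (j = -5 + (140 + 147)/(-70 - 225) = -5 + 287/(-295) = -5 + 287*(-1/295) = -5 - 287/295 = -1762/295 ≈ -5.9729)
R(z, I) = I + z
u(x, g) = 5*x (u(x, g) = (-3 + (3 + x))*5 = x*5 = 5*x)
u(12, 3) + (500/X(3))*j = 5*12 + (500/(-10 + 3))*(-1762/295) = 60 + (500/(-7))*(-1762/295) = 60 + (500*(-⅐))*(-1762/295) = 60 - 500/7*(-1762/295) = 60 + 176200/413 = 200980/413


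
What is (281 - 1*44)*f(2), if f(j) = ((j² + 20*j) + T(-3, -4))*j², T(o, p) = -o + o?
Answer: 41712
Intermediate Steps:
T(o, p) = 0
f(j) = j²*(j² + 20*j) (f(j) = ((j² + 20*j) + 0)*j² = (j² + 20*j)*j² = j²*(j² + 20*j))
(281 - 1*44)*f(2) = (281 - 1*44)*(2³*(20 + 2)) = (281 - 44)*(8*22) = 237*176 = 41712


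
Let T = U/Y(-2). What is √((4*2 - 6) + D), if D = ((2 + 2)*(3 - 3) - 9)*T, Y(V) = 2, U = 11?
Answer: I*√190/2 ≈ 6.892*I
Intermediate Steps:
T = 11/2 ≈ 5.5000
D = -99/2 (D = ((2 + 2)*(3 - 3) - 9)*(11/2) = (4*0 - 9)*(11/2) = (0 - 9)*(11/2) = -9*11/2 = -99/2 ≈ -49.500)
√((4*2 - 6) + D) = √((4*2 - 6) - 99/2) = √((8 - 6) - 99/2) = √(2 - 99/2) = √(-95/2) = I*√190/2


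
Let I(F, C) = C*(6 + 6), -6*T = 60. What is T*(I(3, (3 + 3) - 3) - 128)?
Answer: 920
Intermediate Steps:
T = -10 (T = -⅙*60 = -10)
I(F, C) = 12*C (I(F, C) = C*12 = 12*C)
T*(I(3, (3 + 3) - 3) - 128) = -10*(12*((3 + 3) - 3) - 128) = -10*(12*(6 - 3) - 128) = -10*(12*3 - 128) = -10*(36 - 128) = -10*(-92) = 920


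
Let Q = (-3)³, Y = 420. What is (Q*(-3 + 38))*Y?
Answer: -396900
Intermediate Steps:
Q = -27
(Q*(-3 + 38))*Y = -27*(-3 + 38)*420 = -27*35*420 = -945*420 = -396900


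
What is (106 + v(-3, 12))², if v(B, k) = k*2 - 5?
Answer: 15625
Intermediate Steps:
v(B, k) = -5 + 2*k (v(B, k) = 2*k - 5 = -5 + 2*k)
(106 + v(-3, 12))² = (106 + (-5 + 2*12))² = (106 + (-5 + 24))² = (106 + 19)² = 125² = 15625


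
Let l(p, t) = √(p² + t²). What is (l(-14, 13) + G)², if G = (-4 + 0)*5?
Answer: (20 - √365)² ≈ 0.80107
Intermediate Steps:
G = -20 (G = -4*5 = -20)
(l(-14, 13) + G)² = (√((-14)² + 13²) - 20)² = (√(196 + 169) - 20)² = (√365 - 20)² = (-20 + √365)²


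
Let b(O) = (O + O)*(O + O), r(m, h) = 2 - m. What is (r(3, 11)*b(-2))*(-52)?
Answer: 832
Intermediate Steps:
b(O) = 4*O² (b(O) = (2*O)*(2*O) = 4*O²)
(r(3, 11)*b(-2))*(-52) = ((2 - 1*3)*(4*(-2)²))*(-52) = ((2 - 3)*(4*4))*(-52) = -1*16*(-52) = -16*(-52) = 832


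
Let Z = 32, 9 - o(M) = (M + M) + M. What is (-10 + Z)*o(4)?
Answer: -66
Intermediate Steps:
o(M) = 9 - 3*M (o(M) = 9 - ((M + M) + M) = 9 - (2*M + M) = 9 - 3*M)
(-10 + Z)*o(4) = (-10 + 32)*(9 - 3*4) = 22*(9 - 12) = 22*(-3) = -66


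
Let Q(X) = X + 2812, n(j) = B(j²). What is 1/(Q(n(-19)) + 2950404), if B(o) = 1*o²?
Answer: 1/3083537 ≈ 3.2430e-7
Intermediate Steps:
B(o) = o²
n(j) = j⁴ (n(j) = (j²)² = j⁴)
Q(X) = 2812 + X
1/(Q(n(-19)) + 2950404) = 1/((2812 + (-19)⁴) + 2950404) = 1/((2812 + 130321) + 2950404) = 1/(133133 + 2950404) = 1/3083537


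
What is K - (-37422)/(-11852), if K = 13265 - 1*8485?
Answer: 28307569/5926 ≈ 4776.8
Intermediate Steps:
K = 4780 (K = 13265 - 8485 = 4780)
K - (-37422)/(-11852) = 4780 - (-37422)/(-11852) = 4780 - (-37422)*(-1)/11852 = 4780 - 1*18711/5926 = 4780 - 18711/5926 = 28307569/5926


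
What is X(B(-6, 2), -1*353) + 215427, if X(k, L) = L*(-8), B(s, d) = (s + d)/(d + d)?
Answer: 218251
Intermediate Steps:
B(s, d) = (d + s)/(2*d) (B(s, d) = (d + s)/((2*d)) = (d + s)*(1/(2*d)) = (d + s)/(2*d))
X(k, L) = -8*L
X(B(-6, 2), -1*353) + 215427 = -(-8)*353 + 215427 = -8*(-353) + 215427 = 2824 + 215427 = 218251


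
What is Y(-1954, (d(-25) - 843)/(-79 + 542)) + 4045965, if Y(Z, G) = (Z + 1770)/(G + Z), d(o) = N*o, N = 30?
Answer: 3666837934867/906295 ≈ 4.0460e+6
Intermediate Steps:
d(o) = 30*o
Y(Z, G) = (1770 + Z)/(G + Z)
Y(-1954, (d(-25) - 843)/(-79 + 542)) + 4045965 = (1770 - 1954)/((30*(-25) - 843)/(-79 + 542) - 1954) + 4045965 = -184/((-750 - 843)/463 - 1954) + 4045965 = -184/(-1593*1/463 - 1954) + 4045965 = -184/(-1593/463 - 1954) + 4045965 = -184/(-906295/463) + 4045965 = -463/906295*(-184) + 4045965 = 85192/906295 + 4045965 = 3666837934867/906295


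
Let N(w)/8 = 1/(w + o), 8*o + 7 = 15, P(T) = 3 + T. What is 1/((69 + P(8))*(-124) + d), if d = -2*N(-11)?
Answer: -5/49592 ≈ -0.00010082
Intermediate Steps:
o = 1 (o = -7/8 + (⅛)*15 = -7/8 + 15/8 = 1)
N(w) = 8/(1 + w) (N(w) = 8/(w + 1) = 8/(1 + w))
d = 8/5 (d = -16/(1 - 11) = -16/(-10) = -16*(-1)/10 = -2*(-⅘) = 8/5 ≈ 1.6000)
1/((69 + P(8))*(-124) + d) = 1/((69 + (3 + 8))*(-124) + 8/5) = 1/((69 + 11)*(-124) + 8/5) = 1/(80*(-124) + 8/5) = 1/(-9920 + 8/5) = 1/(-49592/5) = -5/49592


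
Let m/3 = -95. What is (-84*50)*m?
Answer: 1197000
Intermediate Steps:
m = -285 (m = 3*(-95) = -285)
(-84*50)*m = -84*50*(-285) = -4200*(-285) = 1197000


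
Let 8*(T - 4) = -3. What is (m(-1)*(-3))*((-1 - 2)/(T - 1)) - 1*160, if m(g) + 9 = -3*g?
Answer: -1264/7 ≈ -180.57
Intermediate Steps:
T = 29/8 (T = 4 + (1/8)*(-3) = 4 - 3/8 = 29/8 ≈ 3.6250)
m(g) = -9 - 3*g
(m(-1)*(-3))*((-1 - 2)/(T - 1)) - 1*160 = ((-9 - 3*(-1))*(-3))*((-1 - 2)/(29/8 - 1)) - 1*160 = ((-9 + 3)*(-3))*(-3/21/8) - 160 = (-6*(-3))*(-3*8/21) - 160 = 18*(-8/7) - 160 = -144/7 - 160 = -1264/7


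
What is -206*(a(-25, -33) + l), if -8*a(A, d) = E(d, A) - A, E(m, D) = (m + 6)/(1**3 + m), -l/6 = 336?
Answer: 53243069/128 ≈ 4.1596e+5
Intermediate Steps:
l = -2016 (l = -6*336 = -2016)
E(m, D) = (6 + m)/(1 + m)
a(A, d) = A/8 - (6 + d)/(8*(1 + d)) (a(A, d) = -((6 + d)/(1 + d) - A)/8 = -(-A + (6 + d)/(1 + d))/8 = A/8 - (6 + d)/(8*(1 + d)))
-206*(a(-25, -33) + l) = -206*((-6 - 1*(-33) - 25*(1 - 33))/(8*(1 - 33)) - 2016) = -206*((1/8)*(-6 + 33 - 25*(-32))/(-32) - 2016) = -206*((1/8)*(-1/32)*(-6 + 33 + 800) - 2016) = -206*((1/8)*(-1/32)*827 - 2016) = -206*(-827/256 - 2016) = -206*(-516923/256) = 53243069/128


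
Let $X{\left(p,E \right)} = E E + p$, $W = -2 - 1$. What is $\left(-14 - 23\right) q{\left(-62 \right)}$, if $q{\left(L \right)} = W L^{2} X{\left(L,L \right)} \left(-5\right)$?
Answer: $-8068594440$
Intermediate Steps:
$W = -3$
$X{\left(p,E \right)} = p + E^{2}$ ($X{\left(p,E \right)} = E^{2} + p = p + E^{2}$)
$q{\left(L \right)} = 15 L^{2} \left(L + L^{2}\right)$ ($q{\left(L \right)} = - 3 L^{2} \left(L + L^{2}\right) \left(-5\right) = 15 L^{2} \left(L + L^{2}\right)$)
$\left(-14 - 23\right) q{\left(-62 \right)} = \left(-14 - 23\right) 15 \left(-62\right)^{3} \left(1 - 62\right) = \left(-14 - 23\right) 15 \left(-238328\right) \left(-61\right) = \left(-37\right) 218070120 = -8068594440$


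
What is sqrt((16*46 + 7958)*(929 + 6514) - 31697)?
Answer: sqrt(64677745) ≈ 8042.3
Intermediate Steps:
sqrt((16*46 + 7958)*(929 + 6514) - 31697) = sqrt((736 + 7958)*7443 - 31697) = sqrt(8694*7443 - 31697) = sqrt(64709442 - 31697) = sqrt(64677745)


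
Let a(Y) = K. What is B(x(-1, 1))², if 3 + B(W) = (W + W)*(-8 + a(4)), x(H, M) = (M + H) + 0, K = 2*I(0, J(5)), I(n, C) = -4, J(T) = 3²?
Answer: 9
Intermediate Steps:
J(T) = 9
K = -8 (K = 2*(-4) = -8)
a(Y) = -8
x(H, M) = H + M (x(H, M) = (H + M) + 0 = H + M)
B(W) = -3 - 32*W (B(W) = -3 + (W + W)*(-8 - 8) = -3 + (2*W)*(-16) = -3 - 32*W)
B(x(-1, 1))² = (-3 - 32*(-1 + 1))² = (-3 - 32*0)² = (-3 + 0)² = (-3)² = 9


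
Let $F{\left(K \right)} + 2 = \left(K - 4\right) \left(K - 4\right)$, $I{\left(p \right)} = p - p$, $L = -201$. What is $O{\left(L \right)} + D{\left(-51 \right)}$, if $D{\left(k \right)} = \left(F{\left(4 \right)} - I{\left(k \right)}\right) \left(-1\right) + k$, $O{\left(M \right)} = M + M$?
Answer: $-451$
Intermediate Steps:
$O{\left(M \right)} = 2 M$
$I{\left(p \right)} = 0$
$F{\left(K \right)} = -2 + \left(-4 + K\right)^{2}$ ($F{\left(K \right)} = -2 + \left(K - 4\right) \left(K - 4\right) = -2 + \left(-4 + K\right) \left(-4 + K\right) = -2 + \left(-4 + K\right)^{2}$)
$D{\left(k \right)} = 2 + k$ ($D{\left(k \right)} = \left(\left(-2 + \left(-4 + 4\right)^{2}\right) - 0\right) \left(-1\right) + k = \left(\left(-2 + 0^{2}\right) + 0\right) \left(-1\right) + k = \left(\left(-2 + 0\right) + 0\right) \left(-1\right) + k = \left(-2 + 0\right) \left(-1\right) + k = \left(-2\right) \left(-1\right) + k = 2 + k$)
$O{\left(L \right)} + D{\left(-51 \right)} = 2 \left(-201\right) + \left(2 - 51\right) = -402 - 49 = -451$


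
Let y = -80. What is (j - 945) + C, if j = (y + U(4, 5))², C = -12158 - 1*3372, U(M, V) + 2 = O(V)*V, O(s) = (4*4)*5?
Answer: 84649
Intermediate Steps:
O(s) = 80 (O(s) = 16*5 = 80)
U(M, V) = -2 + 80*V
C = -15530 (C = -12158 - 3372 = -15530)
j = 101124 (j = (-80 + (-2 + 80*5))² = (-80 + (-2 + 400))² = (-80 + 398)² = 318² = 101124)
(j - 945) + C = (101124 - 945) - 15530 = 100179 - 15530 = 84649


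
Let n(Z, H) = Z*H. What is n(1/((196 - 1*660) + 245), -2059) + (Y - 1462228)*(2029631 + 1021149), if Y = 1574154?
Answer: 74780090901379/219 ≈ 3.4146e+11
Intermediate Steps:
n(Z, H) = H*Z
n(1/((196 - 1*660) + 245), -2059) + (Y - 1462228)*(2029631 + 1021149) = -2059/((196 - 1*660) + 245) + (1574154 - 1462228)*(2029631 + 1021149) = -2059/((196 - 660) + 245) + 111926*3050780 = -2059/(-464 + 245) + 341461602280 = -2059/(-219) + 341461602280 = -2059*(-1/219) + 341461602280 = 2059/219 + 341461602280 = 74780090901379/219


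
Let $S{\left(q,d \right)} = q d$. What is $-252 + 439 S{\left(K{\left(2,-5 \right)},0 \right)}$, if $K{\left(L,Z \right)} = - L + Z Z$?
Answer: $-252$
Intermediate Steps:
$K{\left(L,Z \right)} = Z^{2} - L$ ($K{\left(L,Z \right)} = - L + Z^{2} = Z^{2} - L$)
$S{\left(q,d \right)} = d q$
$-252 + 439 S{\left(K{\left(2,-5 \right)},0 \right)} = -252 + 439 \cdot 0 \left(\left(-5\right)^{2} - 2\right) = -252 + 439 \cdot 0 \left(25 - 2\right) = -252 + 439 \cdot 0 \cdot 23 = -252 + 439 \cdot 0 = -252 + 0 = -252$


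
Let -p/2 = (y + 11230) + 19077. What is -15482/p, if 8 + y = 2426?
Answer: 7741/32725 ≈ 0.23655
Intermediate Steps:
y = 2418 (y = -8 + 2426 = 2418)
p = -65450 (p = -2*((2418 + 11230) + 19077) = -2*(13648 + 19077) = -2*32725 = -65450)
-15482/p = -15482/(-65450) = -15482*(-1/65450) = 7741/32725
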